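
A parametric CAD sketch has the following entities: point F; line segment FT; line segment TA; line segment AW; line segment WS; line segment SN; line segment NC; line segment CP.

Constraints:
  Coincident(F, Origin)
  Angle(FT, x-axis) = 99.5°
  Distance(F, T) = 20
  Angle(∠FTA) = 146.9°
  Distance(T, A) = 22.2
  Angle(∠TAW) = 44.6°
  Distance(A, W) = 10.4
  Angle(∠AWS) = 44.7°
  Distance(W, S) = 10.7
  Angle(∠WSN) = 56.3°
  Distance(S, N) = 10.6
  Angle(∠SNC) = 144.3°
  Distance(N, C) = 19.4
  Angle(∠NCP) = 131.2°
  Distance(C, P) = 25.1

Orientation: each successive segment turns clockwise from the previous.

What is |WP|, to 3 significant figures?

35.7

F is at the origin; FT runs at 99.5° with length 20.0, so T = (-3.30, 19.7). ∠FTA = 146.9° gives TA at 66.4° from the x-axis; with |TA| = 22.2, A = (5.59, 40.1). ∠TAW = 44.6° gives AW at -69.0° from the x-axis; with |AW| = 10.4, W = (9.31, 30.4). ∠AWS = 44.7° gives WS at 156° from the x-axis; with |WS| = 10.7, S = (-0.438, 34.8). ∠WSN = 56.3° gives SN at 32.0° from the x-axis; with |SN| = 10.6, N = (8.55, 40.4). ∠SNC = 144.3° gives NC at -3.70° from the x-axis; with |NC| = 19.4, C = (27.9, 39.1). ∠NCP = 131.2° gives CP at -52.5° from the x-axis; with |CP| = 25.1, P = (43.2, 19.2). Then |WP| = |P − W| = 35.7.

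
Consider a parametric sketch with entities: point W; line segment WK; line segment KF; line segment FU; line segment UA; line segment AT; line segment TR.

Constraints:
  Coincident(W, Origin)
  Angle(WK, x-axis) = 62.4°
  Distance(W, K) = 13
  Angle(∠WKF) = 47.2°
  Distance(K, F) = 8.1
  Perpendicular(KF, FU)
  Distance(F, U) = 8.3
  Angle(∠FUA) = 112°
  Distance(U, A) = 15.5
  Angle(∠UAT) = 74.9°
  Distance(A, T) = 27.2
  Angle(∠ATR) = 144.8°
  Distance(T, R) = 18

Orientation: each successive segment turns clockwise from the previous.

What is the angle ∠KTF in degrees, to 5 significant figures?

17.339°

W is at the origin; WK runs at 62.4° with length 13.0, so K = (6.0228, 11.521). ∠WKF = 47.2° gives KF at -70.400° from the x-axis; with |KF| = 8.1, F = (8.7400, 3.8900). KF ⟂ FU, so FU runs at -160.40°; with |FU| = 8.3, U = (0.92093, 1.1057). ∠FUA = 112.0° gives UA at 131.60° from the x-axis; with |UA| = 15.5, A = (-9.3699, 12.697). ∠UAT = 74.9° gives AT at 26.500° from the x-axis; with |AT| = 27.2, T = (14.972, 24.833). Then cos ∠KTF = TK·TF / (|TK||TF|), giving 17.339°.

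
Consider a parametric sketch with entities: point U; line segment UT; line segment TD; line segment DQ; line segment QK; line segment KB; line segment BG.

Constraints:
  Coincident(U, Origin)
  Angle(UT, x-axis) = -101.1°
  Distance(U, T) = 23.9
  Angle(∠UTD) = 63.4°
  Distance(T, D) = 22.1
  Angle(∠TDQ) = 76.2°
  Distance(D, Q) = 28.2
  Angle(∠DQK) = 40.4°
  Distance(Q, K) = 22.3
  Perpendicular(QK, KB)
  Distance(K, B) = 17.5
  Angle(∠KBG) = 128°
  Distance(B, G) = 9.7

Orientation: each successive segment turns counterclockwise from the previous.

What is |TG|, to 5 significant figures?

30.036

U is at the origin; UT runs at -101.1° with length 23.9, so T = (-4.6013, -23.453). ∠UTD = 63.4° gives TD at 15.500° from the x-axis; with |TD| = 22.1, D = (16.695, -17.547). ∠TDQ = 76.2° gives DQ at 119.30° from the x-axis; with |DQ| = 28.2, Q = (2.8944, 7.0454). ∠DQK = 40.4° gives QK at -101.10° from the x-axis; with |QK| = 22.3, K = (-1.3989, -14.837). QK is perpendicular to KB, so KB runs at -11.100°; with |KB| = 17.5, B = (15.774, -18.207). ∠KBG = 128.0° gives BG at 40.900° from the x-axis; with |BG| = 9.7, G = (23.106, -11.856). Then |TG| = |G − T| = 30.036.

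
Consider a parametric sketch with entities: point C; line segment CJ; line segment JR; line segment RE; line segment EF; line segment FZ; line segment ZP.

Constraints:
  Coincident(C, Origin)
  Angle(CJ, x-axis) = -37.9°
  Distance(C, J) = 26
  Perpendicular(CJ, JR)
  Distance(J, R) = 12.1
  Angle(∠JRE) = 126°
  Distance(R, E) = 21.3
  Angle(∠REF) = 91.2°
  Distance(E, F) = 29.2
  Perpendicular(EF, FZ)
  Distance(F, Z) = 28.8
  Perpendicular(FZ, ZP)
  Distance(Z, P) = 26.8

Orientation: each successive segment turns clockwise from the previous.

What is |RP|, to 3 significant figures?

8.03

EF ⟂ FZ, so FZ runs at -0.700°; with |FZ| = 28.8, Z = (20.9, 4.03). FZ is perpendicular to ZP, so ZP runs at -90.7°; with |ZP| = 26.8, P = (20.6, -22.8). Then |RP| = |P − R| = 8.03.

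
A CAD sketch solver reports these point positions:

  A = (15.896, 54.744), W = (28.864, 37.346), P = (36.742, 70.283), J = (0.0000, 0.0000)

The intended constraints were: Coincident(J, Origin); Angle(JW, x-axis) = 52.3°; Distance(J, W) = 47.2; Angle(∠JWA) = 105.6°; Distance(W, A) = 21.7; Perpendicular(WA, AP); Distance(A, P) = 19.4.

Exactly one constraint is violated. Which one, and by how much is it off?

Distance(A, P) = 19.4 — off by 6.60.

J = (0.00, 0.00) ✓; JW at 52.30° ✓; |JW| = 47.20 ✓; ∠JWA = 105.6° ✓; |WA| = 21.70 ✓; ∠(WA, AP) = 90.00° ✓; |AP| = 26.00 ✗.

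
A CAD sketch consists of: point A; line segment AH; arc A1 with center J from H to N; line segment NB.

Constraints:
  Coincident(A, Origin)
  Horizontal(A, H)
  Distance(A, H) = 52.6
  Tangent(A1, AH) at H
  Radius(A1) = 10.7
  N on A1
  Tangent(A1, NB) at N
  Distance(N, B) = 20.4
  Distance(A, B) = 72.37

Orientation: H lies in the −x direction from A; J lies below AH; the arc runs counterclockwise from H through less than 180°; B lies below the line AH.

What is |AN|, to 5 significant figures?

63.842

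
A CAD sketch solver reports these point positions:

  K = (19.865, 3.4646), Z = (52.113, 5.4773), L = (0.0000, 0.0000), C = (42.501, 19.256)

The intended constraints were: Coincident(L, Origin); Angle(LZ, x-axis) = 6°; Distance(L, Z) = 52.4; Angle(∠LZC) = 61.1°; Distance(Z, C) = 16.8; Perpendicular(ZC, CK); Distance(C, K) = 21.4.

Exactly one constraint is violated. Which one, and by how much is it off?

Distance(C, K) = 21.4 — off by 6.20.

L = (0.00, 0.00) ✓; LZ at 6.000° ✓; |LZ| = 52.40 ✓; ∠LZC = 61.10° ✓; |ZC| = 16.80 ✓; ∠(ZC, CK) = 90.00° ✓; |CK| = 27.60 ✗.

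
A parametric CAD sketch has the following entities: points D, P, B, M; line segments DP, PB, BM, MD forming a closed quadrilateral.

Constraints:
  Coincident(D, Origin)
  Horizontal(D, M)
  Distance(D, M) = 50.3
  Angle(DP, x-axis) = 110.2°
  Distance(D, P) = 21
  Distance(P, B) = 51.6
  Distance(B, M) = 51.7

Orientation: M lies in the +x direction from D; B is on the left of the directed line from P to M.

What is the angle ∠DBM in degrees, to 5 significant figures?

52.558°

Checks: |PB| = 51.60 ✓; |BM| = 51.70 ✓.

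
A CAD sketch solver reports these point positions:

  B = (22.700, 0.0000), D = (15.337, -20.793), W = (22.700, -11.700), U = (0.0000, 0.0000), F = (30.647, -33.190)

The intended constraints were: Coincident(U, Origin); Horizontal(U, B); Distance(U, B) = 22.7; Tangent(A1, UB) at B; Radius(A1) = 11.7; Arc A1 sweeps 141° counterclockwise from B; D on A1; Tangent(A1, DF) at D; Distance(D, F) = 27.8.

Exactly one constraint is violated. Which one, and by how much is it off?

Distance(D, F) = 27.8 — off by 8.10.

U = (0.00, 0.00) ✓; U.y = 0.00, B.y = 0.00 ✓; |UB| = 22.70 ✓; ∠(WB, BU) = 90.00° ✓; |WB| = 11.70 ✓; bearing(W→D) − bearing(W→B) = 141.0° ✓; |WD| = 11.70 ✓; ∠(WD, DF) = 90.00° ✓; |DF| = 19.70 ✗.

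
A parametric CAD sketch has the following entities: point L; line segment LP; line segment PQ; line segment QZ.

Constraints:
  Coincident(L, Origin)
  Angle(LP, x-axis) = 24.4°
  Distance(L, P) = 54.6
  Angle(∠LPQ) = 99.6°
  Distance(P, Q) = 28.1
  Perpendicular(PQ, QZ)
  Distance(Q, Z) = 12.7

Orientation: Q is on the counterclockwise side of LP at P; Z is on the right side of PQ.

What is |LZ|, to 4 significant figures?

76.23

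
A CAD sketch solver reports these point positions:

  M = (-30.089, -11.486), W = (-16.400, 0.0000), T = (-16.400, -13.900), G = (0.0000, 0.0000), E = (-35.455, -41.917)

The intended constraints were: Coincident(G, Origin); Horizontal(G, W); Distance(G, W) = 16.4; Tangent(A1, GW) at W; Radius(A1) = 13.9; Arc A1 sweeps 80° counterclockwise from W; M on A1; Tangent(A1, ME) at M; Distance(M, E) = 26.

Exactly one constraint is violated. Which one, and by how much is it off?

Distance(M, E) = 26 — off by 4.90.

G = (0.00, 0.00) ✓; G.y = 0.00, W.y = 0.00 ✓; |GW| = 16.40 ✓; ∠(TW, WG) = 90.00° ✓; |TW| = 13.90 ✓; bearing(T→M) − bearing(T→W) = 80.00° ✓; |TM| = 13.90 ✓; ∠(TM, ME) = 90.00° ✓; |ME| = 30.90 ✗.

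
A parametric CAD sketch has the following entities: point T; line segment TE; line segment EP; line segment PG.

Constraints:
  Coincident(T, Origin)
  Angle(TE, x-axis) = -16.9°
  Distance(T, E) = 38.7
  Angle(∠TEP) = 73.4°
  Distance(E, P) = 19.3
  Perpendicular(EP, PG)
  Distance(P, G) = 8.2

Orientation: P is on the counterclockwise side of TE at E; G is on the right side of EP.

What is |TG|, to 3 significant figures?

46.0

T is at the origin; TE runs at -16.9° with length 38.7, so E = 38.7·(cos -16.9°, sin -16.9°) = (37.0, -11.3). ∠TEP = 73.4°, so EP runs at -16.9° + (180° − 73.4°) = 89.7° from the x-axis; with |EP| = 19.3, P = E + 19.3·(cos 89.7°, sin 89.7°) = (37.1, 8.05). The perpendicularity gives PG at right angles to EP; with |PG| = 8.2 on the right of EP, G = P + 8.2·(1.00, -0.00524) = (45.3, 8.01). Then |TG| = |G − T| = 46.0.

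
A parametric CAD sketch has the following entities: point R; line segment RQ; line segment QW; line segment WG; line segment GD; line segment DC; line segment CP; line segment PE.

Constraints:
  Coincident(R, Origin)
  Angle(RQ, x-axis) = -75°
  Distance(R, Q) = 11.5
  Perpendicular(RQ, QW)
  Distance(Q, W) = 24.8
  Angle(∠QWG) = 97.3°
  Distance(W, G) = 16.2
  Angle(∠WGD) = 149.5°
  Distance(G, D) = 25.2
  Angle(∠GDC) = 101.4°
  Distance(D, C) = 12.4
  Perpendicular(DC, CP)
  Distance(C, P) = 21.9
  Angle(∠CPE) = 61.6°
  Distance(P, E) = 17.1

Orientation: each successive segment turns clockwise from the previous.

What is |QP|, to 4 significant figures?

17.85

R is at the origin; RQ runs at -75.0° with length 11.5, so Q = (2.976, -11.11). RQ is perpendicular to QW, so QW runs at -165.0°; with |QW| = 24.8, W = (-20.98, -17.53). ∠QWG = 97.3° gives WG at 112.3° from the x-axis; with |WG| = 16.2, G = (-27.13, -2.538). ∠WGD = 149.5° gives GD at 81.80° from the x-axis; with |GD| = 25.2, D = (-23.53, 22.40). ∠GDC = 101.4° gives DC at 3.200° from the x-axis; with |DC| = 12.4, C = (-11.15, 23.10). The perpendicularity gives CP at right angles to DC, so CP runs at -86.80°; with |CP| = 21.9, P = (-9.928, 1.230). Then |QP| = |P − Q| = 17.85.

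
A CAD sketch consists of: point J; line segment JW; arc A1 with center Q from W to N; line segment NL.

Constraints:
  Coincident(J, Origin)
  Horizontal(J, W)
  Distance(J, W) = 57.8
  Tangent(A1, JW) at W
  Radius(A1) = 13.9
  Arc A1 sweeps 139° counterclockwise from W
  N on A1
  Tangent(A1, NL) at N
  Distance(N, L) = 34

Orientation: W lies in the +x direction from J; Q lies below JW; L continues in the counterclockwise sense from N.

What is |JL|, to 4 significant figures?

87.79

J is at the origin; J and W share the same y with |JW| = 57.8 and W on the +x side, so W = (57.80, 0.000). Since A1 is tangent to JW there, QW ⟂ JW, so Q = W + (0, -13.9) = (57.80, -13.90). On A1, W sits at bearing 90° from Q; a 139° counterclockwise sweep puts N at bearing 229°, so N = Q + 13.9·(cos 229°, sin 229°) = (48.68, -24.39). Tangency of A1 to NL means the radius QN is perpendicular to NL, so NL runs along (−sin 229°, cos 229°); with |NL| = 34.0, L = (74.34, -46.70). Then |JL| = |L − J| = 87.79.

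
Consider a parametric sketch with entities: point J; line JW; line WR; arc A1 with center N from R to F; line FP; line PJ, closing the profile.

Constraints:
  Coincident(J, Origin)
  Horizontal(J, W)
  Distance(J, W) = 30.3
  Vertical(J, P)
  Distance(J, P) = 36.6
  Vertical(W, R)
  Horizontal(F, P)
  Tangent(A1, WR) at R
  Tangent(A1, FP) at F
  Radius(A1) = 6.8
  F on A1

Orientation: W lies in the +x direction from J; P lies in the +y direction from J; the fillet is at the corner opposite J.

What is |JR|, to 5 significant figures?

42.499

J is at the origin; J and W share the same y with |JW| = 30.3 and W on the +x side, so W = (30.300, 0.0000). J and P share the same x with |JP| = 36.6 and P on the +y side, so P = (0.0000, 36.600). The virtual corner opposite J is at (30.300, 36.600). The tangent condition forces NR to be normal to WR and A1 meets FP tangentially, so NF is at right angles to FP, with radius 6.8, so the center N sits 6.8 in from both sides at N = (23.500, 29.800). That places the tangent points at R = (30.300, 29.800) on WR and F = (23.500, 36.600) on FP. Then |JR| = |R − J| = 42.499.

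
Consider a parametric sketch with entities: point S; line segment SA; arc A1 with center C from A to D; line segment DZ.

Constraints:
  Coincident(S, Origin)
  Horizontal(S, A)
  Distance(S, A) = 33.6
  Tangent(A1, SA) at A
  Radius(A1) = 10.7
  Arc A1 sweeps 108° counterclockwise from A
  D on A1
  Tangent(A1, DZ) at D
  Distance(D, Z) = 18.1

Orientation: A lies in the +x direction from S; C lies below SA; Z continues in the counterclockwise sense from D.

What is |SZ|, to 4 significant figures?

42.62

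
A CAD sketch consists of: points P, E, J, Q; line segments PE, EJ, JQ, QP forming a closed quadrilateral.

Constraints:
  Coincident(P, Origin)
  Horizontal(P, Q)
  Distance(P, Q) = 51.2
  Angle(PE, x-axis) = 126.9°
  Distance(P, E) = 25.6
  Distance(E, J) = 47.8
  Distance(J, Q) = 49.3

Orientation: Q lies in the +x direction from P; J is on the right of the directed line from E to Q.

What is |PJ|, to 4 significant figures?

22.87

P is at the origin; PQ is horizontal with |PQ| = 51.2 and Q in +x, so Q = (51.2, 0). PE runs at 126.9° with |PE| = 25.6, so E = (-15.37, 20.47). J is determined by |EJ| = 47.8 and |JQ| = 49.3 together: it lies at the intersection of circle(E, 47.8) and circle(Q, 49.3). With |EQ| = 69.65, the foot of the radical line on EQ is 33.78 from E and the perpendicular offset is √(47.8² − 33.78²) = 33.82. Taking the right-of-EQ solution: J = (6.974, -21.78).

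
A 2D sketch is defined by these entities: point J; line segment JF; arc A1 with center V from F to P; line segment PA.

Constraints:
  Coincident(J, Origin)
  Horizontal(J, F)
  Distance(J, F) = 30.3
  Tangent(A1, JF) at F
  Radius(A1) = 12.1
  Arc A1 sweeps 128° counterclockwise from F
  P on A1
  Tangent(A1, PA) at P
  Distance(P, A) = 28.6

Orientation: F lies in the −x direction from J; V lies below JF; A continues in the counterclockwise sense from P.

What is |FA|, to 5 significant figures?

42.854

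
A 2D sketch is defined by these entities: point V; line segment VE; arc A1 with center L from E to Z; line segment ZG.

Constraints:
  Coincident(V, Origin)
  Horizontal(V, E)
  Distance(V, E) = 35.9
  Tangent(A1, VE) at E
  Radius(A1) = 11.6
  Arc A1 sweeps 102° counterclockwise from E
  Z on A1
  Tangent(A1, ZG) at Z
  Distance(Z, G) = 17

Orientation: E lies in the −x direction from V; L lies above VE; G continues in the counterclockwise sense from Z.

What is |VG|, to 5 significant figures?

41.566

V is at the origin; VE is horizontal with |VE| = 35.9 and E on the −x side, so E = (-35.900, 0.0000). A1 meets VE tangentially, so LE is at right angles to VE, so L = E + (0, 11.6) = (-35.900, 11.600). On A1, E sits at bearing -90° from L; a 102° counterclockwise sweep puts Z at bearing 12°, so Z = L + 11.6·(cos 12°, sin 12°) = (-24.553, 14.012). The tangent condition forces LZ to be normal to ZG, so ZG runs along (−sin 12°, cos 12°); with |ZG| = 17.0, G = (-28.088, 30.640). Then |VG| = |G − V| = 41.566.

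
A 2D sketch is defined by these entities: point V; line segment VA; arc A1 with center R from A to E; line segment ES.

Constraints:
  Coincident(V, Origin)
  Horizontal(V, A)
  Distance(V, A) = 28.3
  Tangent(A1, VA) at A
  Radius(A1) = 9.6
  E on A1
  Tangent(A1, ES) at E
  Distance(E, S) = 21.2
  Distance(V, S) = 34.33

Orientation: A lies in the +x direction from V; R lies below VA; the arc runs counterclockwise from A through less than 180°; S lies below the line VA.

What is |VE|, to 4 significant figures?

20.69

V is at the origin; V and A share the same y with |VA| = 28.3 and A on the +x side, so A = (28.30, 0.000). A1 meets VA tangentially, so RA is at right angles to VA, so R = A + (0, -9.6) = (28.30, -9.600). Since RE ⟂ ES (tangency), |RS| = √(9.6² + 21.2²) = 23.27 regardless of where E sits on A1. So S lies on both circle(V, 34.33) and circle(R, 23.27); the below-VA intersection is S = (16.89, -29.89). E is the foot of the tangent from S: E = (18.74, -8.766).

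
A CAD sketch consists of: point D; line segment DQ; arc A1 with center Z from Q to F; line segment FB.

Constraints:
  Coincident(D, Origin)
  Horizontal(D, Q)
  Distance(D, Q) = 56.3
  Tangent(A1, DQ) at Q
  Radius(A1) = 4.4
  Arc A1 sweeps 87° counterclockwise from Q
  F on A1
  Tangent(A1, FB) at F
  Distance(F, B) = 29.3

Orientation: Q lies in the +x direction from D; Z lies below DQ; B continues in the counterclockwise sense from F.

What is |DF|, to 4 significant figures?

52.07

D is at the origin; D and Q share the same y with |DQ| = 56.3 and Q on the +x side, so Q = (56.30, 0.000). Tangency of A1 to DQ means the radius ZQ is perpendicular to DQ, so Z = Q + (0, -4.4) = (56.30, -4.400). On A1, Q sits at bearing 90° from Z; an 87° counterclockwise sweep puts F at bearing 177°, so F = Z + 4.4·(cos 177°, sin 177°) = (51.91, -4.170). Then |DF| = |F − D| = 52.07.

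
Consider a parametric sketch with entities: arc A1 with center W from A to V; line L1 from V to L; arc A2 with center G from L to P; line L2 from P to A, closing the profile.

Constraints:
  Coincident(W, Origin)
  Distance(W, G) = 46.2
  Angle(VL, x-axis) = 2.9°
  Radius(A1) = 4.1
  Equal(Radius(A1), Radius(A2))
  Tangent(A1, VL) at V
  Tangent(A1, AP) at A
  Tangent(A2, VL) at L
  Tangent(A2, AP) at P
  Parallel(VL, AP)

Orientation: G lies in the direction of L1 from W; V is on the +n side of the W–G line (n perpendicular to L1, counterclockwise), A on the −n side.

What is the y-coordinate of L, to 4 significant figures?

6.432

Tangency of A1 to both parallel lines with radius 4.1 puts V and A at W ± 4.1·n: V = (-0.2074, 4.095), A = (0.2074, -4.095). Equal radii place L and P the same way about G: L = G + 4.1·n = (45.93, 6.432), P = G − 4.1·n = (46.35, -1.757). So L.y = 6.432.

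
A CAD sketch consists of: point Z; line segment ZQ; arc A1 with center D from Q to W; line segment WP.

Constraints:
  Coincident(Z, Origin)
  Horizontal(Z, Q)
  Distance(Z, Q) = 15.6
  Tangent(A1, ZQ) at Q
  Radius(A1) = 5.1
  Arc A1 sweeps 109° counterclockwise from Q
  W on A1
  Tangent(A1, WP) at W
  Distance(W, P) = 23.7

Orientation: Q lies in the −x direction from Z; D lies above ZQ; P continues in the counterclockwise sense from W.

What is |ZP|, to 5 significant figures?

34.538

Z is at the origin; ZQ is horizontal with |ZQ| = 15.6 and Q on the −x side, so Q = (-15.600, 0.0000). The tangent condition forces DQ to be normal to ZQ, so D = Q + (0, 5.1) = (-15.600, 5.1000). On A1, Q sits at bearing -90° from D; a 109° counterclockwise sweep puts W at bearing 19°, so W = D + 5.1·(cos 19°, sin 19°) = (-10.778, 6.7604). A1 meets WP tangentially, so DW is at right angles to WP, so WP runs along (−sin 19°, cos 19°); with |WP| = 23.7, P = (-18.494, 29.169). Then |ZP| = |P − Z| = 34.538.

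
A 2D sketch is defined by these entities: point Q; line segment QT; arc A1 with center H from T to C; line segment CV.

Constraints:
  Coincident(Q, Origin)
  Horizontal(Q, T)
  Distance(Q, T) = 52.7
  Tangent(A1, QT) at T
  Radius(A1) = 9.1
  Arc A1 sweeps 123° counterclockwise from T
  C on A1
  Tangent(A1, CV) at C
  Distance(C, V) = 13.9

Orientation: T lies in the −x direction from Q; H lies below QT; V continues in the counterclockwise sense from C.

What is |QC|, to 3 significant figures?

61.9

Q is at the origin; Q and T share the same y with |QT| = 52.7 and T on the −x side, so T = (-52.7, 0.00). A1 meets QT tangentially, so HT is at right angles to QT, so H = T + (0, -9.1) = (-52.7, -9.10). On A1, T sits at bearing 90° from H; a 123° counterclockwise sweep puts C at bearing 213°, so C = H + 9.1·(cos 213°, sin 213°) = (-60.3, -14.1). Then |QC| = |C − Q| = 61.9.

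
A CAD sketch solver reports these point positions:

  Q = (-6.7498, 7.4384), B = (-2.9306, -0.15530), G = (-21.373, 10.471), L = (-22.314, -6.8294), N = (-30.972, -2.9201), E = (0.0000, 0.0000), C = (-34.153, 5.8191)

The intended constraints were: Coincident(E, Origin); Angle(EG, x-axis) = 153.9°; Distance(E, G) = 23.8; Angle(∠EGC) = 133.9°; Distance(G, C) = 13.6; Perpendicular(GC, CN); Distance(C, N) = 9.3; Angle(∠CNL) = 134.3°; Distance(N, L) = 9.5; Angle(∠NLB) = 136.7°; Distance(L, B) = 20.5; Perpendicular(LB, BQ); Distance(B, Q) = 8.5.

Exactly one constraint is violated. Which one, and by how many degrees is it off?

Perpendicular(LB, BQ) — off by 7.70°.

E = (0.00, 0.00) ✓; EG at 153.9° ✓; |EG| = 23.80 ✓; ∠EGC = 133.9° ✓; |GC| = 13.60 ✓; ∠(GC, CN) = 90.00° ✓; |CN| = 9.300 ✓; ∠CNL = 134.3° ✓; |NL| = 9.500 ✓; ∠NLB = 136.7° ✓; |LB| = 20.50 ✓; ∠(LB, BQ) = 97.70° ✗; |BQ| = 8.500 ✓.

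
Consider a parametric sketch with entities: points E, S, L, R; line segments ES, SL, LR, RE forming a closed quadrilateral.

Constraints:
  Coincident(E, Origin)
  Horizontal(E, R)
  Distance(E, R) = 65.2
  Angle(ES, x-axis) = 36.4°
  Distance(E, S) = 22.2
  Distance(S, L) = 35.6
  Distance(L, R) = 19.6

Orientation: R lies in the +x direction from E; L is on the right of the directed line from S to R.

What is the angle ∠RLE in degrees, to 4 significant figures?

149.4°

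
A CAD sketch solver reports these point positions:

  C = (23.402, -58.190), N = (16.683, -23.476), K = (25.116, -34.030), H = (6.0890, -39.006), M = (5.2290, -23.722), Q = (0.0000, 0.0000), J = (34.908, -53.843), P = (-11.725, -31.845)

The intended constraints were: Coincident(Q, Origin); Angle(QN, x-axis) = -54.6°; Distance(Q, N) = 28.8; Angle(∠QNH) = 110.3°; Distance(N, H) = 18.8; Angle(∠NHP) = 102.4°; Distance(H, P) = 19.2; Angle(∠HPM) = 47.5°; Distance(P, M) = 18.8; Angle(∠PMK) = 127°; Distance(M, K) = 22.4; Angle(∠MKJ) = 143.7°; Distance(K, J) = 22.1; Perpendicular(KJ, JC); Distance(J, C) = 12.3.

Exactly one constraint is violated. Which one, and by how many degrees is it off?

Perpendicular(KJ, JC) — off by 5.60°.

Q = (0.00, 0.00) ✓; QN at -54.60° ✓; |QN| = 28.80 ✓; ∠QNH = 110.3° ✓; |NH| = 18.80 ✓; ∠NHP = 102.4° ✓; |HP| = 19.20 ✓; ∠HPM = 47.50° ✓; |PM| = 18.80 ✓; ∠PMK = 127.0° ✓; |MK| = 22.40 ✓; ∠MKJ = 143.7° ✓; |KJ| = 22.10 ✓; ∠(KJ, JC) = 95.60° ✗; |JC| = 12.30 ✓.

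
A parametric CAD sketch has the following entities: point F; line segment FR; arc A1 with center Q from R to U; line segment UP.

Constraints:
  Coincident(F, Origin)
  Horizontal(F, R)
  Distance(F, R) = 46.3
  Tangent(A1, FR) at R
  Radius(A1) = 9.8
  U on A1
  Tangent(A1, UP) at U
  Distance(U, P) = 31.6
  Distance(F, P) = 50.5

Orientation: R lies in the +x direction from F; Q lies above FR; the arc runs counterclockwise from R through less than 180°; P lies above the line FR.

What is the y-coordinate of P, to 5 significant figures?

39.421

F is at the origin; F and R share the same y with |FR| = 46.3 and R on the +x side, so R = (46.300, 0.0000). Since A1 is tangent to FR there, QR ⟂ FR, so Q = R + (0, 9.8) = (46.300, 9.8000). Since QU ⟂ UP (tangency), |QP| = √(9.8² + 31.6²) = 33.085 regardless of where U sits on A1. So P lies on both circle(F, 50.5) and circle(Q, 33.085); the above-FR intersection is P = (31.563, 39.421). U is the foot of the tangent from P: U = (53.387, 16.568).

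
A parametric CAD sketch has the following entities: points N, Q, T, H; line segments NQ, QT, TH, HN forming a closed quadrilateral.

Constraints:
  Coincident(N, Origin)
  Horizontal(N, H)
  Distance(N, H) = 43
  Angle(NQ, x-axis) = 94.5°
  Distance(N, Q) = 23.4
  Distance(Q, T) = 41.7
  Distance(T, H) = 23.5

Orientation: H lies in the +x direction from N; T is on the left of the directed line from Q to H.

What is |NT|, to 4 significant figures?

46.17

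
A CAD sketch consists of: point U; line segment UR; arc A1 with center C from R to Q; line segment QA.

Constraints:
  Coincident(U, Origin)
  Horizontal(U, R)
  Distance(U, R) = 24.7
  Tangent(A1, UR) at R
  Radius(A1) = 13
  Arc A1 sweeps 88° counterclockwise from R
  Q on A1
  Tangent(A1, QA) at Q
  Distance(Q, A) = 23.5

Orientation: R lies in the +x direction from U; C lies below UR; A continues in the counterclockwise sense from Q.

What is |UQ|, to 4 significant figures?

17.16

U is at the origin; UR is horizontal with |UR| = 24.7 and R on the +x side, so R = (24.70, 0.000). Tangency of A1 to UR means the radius CR is perpendicular to UR, so C = R + (0, -13) = (24.70, -13.00). On A1, R sits at bearing 90° from C; an 88° counterclockwise sweep puts Q at bearing 178°, so Q = C + 13.0·(cos 178°, sin 178°) = (11.71, -12.55). Then |UQ| = |Q − U| = 17.16.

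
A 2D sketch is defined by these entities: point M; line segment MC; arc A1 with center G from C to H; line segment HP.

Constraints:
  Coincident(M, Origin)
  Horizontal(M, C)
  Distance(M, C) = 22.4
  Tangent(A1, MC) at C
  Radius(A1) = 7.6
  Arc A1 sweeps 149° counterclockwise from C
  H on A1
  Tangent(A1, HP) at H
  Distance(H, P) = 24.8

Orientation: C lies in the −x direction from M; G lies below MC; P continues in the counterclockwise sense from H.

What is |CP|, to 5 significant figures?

31.996

On A1, C sits at bearing 90° from G; a 149° counterclockwise sweep puts H at bearing 239°, so H = G + 7.6·(cos 239°, sin 239°) = (-26.314, -14.114). Since A1 is tangent to HP there, GH ⟂ HP, so HP runs along (−sin 239°, cos 239°); with |HP| = 24.8, P = (-5.0565, -26.887). Then |CP| = |P − C| = 31.996.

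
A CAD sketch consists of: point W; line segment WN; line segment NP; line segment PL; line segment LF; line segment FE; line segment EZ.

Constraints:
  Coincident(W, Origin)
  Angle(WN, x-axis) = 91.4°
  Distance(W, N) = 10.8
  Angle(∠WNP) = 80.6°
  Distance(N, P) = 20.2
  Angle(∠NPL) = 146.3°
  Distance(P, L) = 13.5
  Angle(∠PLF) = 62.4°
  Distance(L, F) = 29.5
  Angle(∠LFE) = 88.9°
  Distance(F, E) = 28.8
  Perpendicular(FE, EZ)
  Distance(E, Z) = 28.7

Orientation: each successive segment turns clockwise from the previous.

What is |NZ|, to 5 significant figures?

24.616

W is at the origin; WN runs at 91.4° with length 10.8, so N = (-0.26387, 10.797). ∠WNP = 80.6° gives NP at -8.0000° from the x-axis; with |NP| = 20.2, P = (19.740, 7.9855). ∠NPL = 146.3° gives PL at -41.700° from the x-axis; with |PL| = 13.5, L = (29.819, -0.99513). ∠PLF = 62.4° gives LF at -159.30° from the x-axis; with |LF| = 29.5, F = (2.2236, -11.423). ∠LFE = 88.9° gives FE at 109.60° from the x-axis; with |FE| = 28.8, E = (-7.4374, 15.709). FE ⟂ EZ, so EZ runs at 19.600°; with |EZ| = 28.7, Z = (19.600, 25.336). Then |NZ| = |Z − N| = 24.616.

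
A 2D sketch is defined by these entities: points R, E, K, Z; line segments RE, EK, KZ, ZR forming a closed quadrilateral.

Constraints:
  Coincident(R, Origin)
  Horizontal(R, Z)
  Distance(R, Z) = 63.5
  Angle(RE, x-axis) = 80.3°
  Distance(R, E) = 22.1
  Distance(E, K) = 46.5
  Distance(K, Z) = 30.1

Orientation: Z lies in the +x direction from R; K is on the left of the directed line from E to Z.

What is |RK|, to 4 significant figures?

56.72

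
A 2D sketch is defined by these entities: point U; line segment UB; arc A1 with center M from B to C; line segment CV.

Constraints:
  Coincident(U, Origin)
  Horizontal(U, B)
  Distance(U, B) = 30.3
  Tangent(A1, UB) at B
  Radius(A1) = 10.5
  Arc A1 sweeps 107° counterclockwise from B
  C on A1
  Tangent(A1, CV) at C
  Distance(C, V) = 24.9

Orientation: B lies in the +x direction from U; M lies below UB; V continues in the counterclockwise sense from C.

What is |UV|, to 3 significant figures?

46.4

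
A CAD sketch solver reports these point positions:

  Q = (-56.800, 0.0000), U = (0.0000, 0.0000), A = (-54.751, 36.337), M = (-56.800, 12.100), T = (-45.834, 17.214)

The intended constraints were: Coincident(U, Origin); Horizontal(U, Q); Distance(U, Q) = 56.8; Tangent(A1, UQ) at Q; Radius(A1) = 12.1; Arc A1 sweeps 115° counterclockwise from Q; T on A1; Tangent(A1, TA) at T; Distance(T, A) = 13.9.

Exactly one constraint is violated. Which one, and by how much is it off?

Distance(T, A) = 13.9 — off by 7.20.

U = (0.00, 0.00) ✓; U.y = 0.00, Q.y = 0.00 ✓; |UQ| = 56.80 ✓; ∠(MQ, QU) = 90.00° ✓; |MQ| = 12.10 ✓; bearing(M→T) − bearing(M→Q) = 115.0° ✓; |MT| = 12.10 ✓; ∠(MT, TA) = 90.00° ✓; |TA| = 21.10 ✗.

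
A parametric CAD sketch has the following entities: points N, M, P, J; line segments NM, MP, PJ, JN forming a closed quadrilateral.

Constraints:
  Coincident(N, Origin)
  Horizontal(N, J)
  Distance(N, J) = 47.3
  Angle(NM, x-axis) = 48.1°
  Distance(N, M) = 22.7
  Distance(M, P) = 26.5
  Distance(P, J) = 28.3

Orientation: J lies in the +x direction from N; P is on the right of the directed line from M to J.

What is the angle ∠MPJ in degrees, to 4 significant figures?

82.93°

N is at the origin; NJ is horizontal with |NJ| = 47.3 and J in +x, so J = (47.3, 0). NM runs at 48.1° with |NM| = 22.7, so M = (15.16, 16.90). P is determined by |MP| = 26.5 and |PJ| = 28.3 together: it lies at the intersection of circle(M, 26.5) and circle(J, 28.3). With |MJ| = 36.31, the foot of the radical line on MJ is 16.80 from M and the perpendicular offset is √(26.5² − 16.80²) = 20.50. Taking the right-of-MJ solution: P = (20.49, -9.062).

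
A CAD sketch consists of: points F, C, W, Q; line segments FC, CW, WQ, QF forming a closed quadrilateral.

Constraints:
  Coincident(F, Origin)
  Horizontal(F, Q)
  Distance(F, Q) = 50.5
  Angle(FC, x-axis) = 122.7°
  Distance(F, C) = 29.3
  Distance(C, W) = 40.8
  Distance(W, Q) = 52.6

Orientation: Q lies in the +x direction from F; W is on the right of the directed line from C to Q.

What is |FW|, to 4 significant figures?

13.14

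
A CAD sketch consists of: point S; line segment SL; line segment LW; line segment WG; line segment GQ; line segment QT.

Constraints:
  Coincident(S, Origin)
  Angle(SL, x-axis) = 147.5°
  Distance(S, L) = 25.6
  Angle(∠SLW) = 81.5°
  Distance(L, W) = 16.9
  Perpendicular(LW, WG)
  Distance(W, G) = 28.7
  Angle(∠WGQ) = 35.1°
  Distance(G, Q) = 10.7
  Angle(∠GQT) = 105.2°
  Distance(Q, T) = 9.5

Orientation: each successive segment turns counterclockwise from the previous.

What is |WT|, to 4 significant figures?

12.64

S is at the origin; SL runs at 147.5° with length 25.6, so L = (-21.59, 13.75). ∠SLW = 81.5° gives LW at -114.0° from the x-axis; with |LW| = 16.9, W = (-28.46, -1.684). The perpendicularity gives WG at right angles to LW, so WG runs at -24.00°; with |WG| = 28.7, G = (-2.246, -13.36). ∠WGQ = 35.1° gives GQ at 120.9° from the x-axis; with |GQ| = 10.7, Q = (-7.741, -4.176). ∠GQT = 105.2° gives QT at -164.3° from the x-axis; with |QT| = 9.5, T = (-16.89, -6.747). Then |WT| = |T − W| = 12.64.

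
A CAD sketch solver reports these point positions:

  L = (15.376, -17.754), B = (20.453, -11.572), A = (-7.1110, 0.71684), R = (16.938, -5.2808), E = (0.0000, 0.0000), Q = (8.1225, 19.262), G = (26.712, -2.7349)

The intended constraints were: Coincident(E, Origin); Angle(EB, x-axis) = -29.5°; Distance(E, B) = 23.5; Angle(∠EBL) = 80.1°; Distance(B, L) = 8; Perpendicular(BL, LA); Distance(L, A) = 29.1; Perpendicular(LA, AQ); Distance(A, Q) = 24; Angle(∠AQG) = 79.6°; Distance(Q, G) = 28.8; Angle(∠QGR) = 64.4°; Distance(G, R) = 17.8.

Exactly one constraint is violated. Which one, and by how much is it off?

Distance(G, R) = 17.8 — off by 7.70.

E = (0.00, 0.00) ✓; EB at -29.50° ✓; |EB| = 23.50 ✓; ∠EBL = 80.11° ✓; |BL| = 8.000 ✓; ∠(BL, LA) = 90.00° ✓; |LA| = 29.10 ✓; ∠(LA, AQ) = 90.00° ✓; |AQ| = 24.00 ✓; ∠AQG = 79.60° ✓; |QG| = 28.80 ✓; ∠QGR = 64.40° ✓; |GR| = 10.10 ✗.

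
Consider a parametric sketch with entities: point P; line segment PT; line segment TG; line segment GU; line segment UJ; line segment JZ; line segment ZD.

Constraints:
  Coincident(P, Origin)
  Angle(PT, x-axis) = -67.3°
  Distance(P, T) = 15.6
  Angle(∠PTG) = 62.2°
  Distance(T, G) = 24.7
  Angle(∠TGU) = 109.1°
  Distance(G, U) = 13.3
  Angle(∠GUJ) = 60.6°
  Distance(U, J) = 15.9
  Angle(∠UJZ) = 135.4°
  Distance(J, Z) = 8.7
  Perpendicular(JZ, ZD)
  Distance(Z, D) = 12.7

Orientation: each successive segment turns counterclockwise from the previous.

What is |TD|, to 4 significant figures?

19.37

P is at the origin; PT runs at -67.3° with length 15.6, so T = (6.020, -14.39). ∠PTG = 62.2° gives TG at 50.50° from the x-axis; with |TG| = 24.7, G = (21.73, 4.668). ∠TGU = 109.1° gives GU at 121.4° from the x-axis; with |GU| = 13.3, U = (14.80, 16.02). ∠GUJ = 60.6° gives UJ at -119.2° from the x-axis; with |UJ| = 15.9, J = (7.045, 2.140). ∠UJZ = 135.4° gives JZ at -74.60° from the x-axis; with |JZ| = 8.7, Z = (9.355, -6.247). JZ ⟂ ZD, so ZD runs at 15.40°; with |ZD| = 12.7, D = (21.60, -2.875). Then |TD| = |D − T| = 19.37.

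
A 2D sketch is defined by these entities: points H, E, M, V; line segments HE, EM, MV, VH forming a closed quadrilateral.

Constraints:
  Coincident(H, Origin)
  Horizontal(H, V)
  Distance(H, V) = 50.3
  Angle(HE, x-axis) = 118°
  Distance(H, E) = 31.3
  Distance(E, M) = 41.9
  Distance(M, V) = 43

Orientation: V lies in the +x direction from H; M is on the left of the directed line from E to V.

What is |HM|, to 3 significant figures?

44.5

Checks: |EM| = 41.90 ✓; |MV| = 43.00 ✓.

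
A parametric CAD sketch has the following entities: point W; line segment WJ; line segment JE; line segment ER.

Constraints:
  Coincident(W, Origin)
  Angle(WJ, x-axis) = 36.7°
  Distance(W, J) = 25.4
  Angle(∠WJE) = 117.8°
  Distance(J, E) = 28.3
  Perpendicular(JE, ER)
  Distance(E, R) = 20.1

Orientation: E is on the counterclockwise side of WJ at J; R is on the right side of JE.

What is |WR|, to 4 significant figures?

58.51

W is at the origin; WJ runs at 36.7° with length 25.4, so J = 25.4·(cos 36.7°, sin 36.7°) = (20.37, 15.18). ∠WJE = 117.8°, so JE runs at 36.7° + (180° − 117.8°) = 98.90° from the x-axis; with |JE| = 28.3, E = J + 28.3·(cos 98.90°, sin 98.90°) = (15.99, 43.14). JE ⟂ ER; with |ER| = 20.1 on the right of JE, R = E + 20.1·(0.9880, 0.1547) = (35.84, 46.25). Then |WR| = |R − W| = 58.51.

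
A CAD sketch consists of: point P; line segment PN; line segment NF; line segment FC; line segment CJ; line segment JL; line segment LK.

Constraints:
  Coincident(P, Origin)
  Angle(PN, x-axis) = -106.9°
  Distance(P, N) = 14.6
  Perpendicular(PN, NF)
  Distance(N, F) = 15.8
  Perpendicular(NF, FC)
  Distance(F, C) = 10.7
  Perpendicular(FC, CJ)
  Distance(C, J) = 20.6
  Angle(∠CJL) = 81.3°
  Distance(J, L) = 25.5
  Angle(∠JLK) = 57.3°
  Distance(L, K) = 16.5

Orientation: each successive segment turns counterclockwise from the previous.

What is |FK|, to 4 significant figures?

5.656

P is at the origin; PN runs at -106.9° with length 14.6, so N = (-4.244, -13.97). PN ⟂ NF, so NF runs at -16.90°; with |NF| = 15.8, F = (10.87, -18.56). The perpendicularity gives FC at right angles to NF, so FC runs at 73.10°; with |FC| = 10.7, C = (13.98, -8.325). FC is perpendicular to CJ, so CJ runs at 163.1°; with |CJ| = 20.6, J = (-5.726, -2.336). ∠CJL = 81.3° gives JL at -98.20° from the x-axis; with |JL| = 25.5, L = (-9.363, -27.58). ∠JLK = 57.3° gives LK at 24.50° from the x-axis; with |LK| = 16.5, K = (5.651, -20.73). Then |FK| = |K − F| = 5.656.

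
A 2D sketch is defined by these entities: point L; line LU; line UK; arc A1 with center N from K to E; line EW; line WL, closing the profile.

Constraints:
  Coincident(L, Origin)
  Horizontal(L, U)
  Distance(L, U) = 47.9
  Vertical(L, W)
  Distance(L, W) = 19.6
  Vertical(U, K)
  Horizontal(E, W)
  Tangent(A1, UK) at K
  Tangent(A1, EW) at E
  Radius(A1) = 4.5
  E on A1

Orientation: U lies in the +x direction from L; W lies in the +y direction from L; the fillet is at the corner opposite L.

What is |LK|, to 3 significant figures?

50.2

L is at the origin; LU is horizontal with |LU| = 47.9 and U on the +x side, so U = (47.9, 0.00). LW is vertical with |LW| = 19.6 and W on the +y side, so W = (0.00, 19.6). The virtual corner opposite L is at (47.9, 19.6). Since A1 is tangent to UK there, NK ⟂ UK and since A1 is tangent to EW there, NE ⟂ EW, with radius 4.5, so the center N sits 4.5 in from both sides at N = (43.4, 15.1). That places the tangent points at K = (47.9, 15.1) on UK and E = (43.4, 19.6) on EW. Then |LK| = |K − L| = 50.2.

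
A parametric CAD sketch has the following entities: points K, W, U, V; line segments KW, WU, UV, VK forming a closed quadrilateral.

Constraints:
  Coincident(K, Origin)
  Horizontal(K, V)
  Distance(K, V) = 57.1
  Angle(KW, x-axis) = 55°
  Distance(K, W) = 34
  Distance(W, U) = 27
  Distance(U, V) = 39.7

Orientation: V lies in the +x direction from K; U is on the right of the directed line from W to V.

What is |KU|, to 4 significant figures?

17.44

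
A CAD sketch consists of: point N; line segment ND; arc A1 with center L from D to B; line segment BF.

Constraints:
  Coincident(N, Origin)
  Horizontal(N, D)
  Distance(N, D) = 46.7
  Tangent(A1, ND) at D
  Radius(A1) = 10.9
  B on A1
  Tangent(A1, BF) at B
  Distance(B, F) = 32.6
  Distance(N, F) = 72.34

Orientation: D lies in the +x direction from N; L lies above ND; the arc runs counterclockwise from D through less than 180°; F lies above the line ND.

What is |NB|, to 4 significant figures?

58.61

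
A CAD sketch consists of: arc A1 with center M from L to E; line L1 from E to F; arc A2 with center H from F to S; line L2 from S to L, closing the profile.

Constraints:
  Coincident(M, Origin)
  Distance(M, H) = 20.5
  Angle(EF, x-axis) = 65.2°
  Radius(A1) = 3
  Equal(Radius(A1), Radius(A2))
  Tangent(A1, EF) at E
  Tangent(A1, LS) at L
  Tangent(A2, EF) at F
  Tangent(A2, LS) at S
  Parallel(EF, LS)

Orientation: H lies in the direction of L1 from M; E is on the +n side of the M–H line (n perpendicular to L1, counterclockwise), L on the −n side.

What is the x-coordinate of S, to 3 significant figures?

11.3

The slot axis is L1's direction at 65.2°, so u = (cos 65.2°, sin 65.2°) = (0.419, 0.908) and n = (−sin 65.2°, cos 65.2°) = (-0.908, 0.419). M is at the origin and H lies 20.5 along u from M, so H = 20.5·u = (8.60, 18.6). Tangency of A1 to both parallel lines with radius 3.0 puts E and L at M ± 3.0·n: E = (-2.72, 1.26), L = (2.72, -1.26). Equal radii place F and S the same way about H: F = H + 3.0·n = (5.88, 19.9), S = H − 3.0·n = (11.3, 17.4). So S.x = 11.3.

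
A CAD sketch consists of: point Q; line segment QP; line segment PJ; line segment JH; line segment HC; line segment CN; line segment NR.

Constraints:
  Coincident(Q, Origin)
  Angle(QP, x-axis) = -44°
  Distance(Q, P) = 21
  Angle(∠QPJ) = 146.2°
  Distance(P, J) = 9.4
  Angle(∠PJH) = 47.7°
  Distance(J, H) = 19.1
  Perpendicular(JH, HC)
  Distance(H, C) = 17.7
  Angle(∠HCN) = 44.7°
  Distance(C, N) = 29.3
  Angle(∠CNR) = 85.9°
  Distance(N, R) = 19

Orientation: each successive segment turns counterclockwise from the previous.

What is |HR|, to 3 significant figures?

16.7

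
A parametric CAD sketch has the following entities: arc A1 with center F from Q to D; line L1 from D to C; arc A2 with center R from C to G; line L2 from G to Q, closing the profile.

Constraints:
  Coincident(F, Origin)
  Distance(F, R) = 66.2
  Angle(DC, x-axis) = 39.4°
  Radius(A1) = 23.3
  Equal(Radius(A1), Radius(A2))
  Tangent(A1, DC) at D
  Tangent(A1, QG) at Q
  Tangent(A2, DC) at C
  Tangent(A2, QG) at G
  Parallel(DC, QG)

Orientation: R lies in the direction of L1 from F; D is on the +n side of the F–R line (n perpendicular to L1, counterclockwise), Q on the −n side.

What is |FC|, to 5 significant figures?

70.181

Tangency of A1 to both parallel lines with radius 23.3 puts D and Q at F ± 23.3·n: D = (-14.789, 18.005), Q = (14.789, -18.005). Equal radii place C and G the same way about R: C = R + 23.3·n = (36.366, 60.024), G = R − 23.3·n = (65.944, 24.014). Then |FC| = |C − F| = 70.181.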